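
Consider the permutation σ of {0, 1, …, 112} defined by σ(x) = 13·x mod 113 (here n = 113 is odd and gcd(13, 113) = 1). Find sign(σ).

Trace 9: π^k(9) = [9, 4, 52, 111, 87, 1, 13] for k=0..6.
π_13 has 3 disjoint cycles with lengths [56, 56, 1] on {0,…,112}.
With 3 cycles on 113 points, sign = (−1)^{113−3} = +1.

+1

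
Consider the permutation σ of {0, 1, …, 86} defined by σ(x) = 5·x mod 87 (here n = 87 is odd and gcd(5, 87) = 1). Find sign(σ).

Start at x=16: 16 → 80 → 52 → 86 → 82 → 62 → 49 → … (one orbit).
8 cycles of lengths [14, 14, 14, 14, 14, 14, 2, 1].
sign(π) = (−1)^{n − #cycles} = (−1)^{87−8} = (−1)^79 = -1.

-1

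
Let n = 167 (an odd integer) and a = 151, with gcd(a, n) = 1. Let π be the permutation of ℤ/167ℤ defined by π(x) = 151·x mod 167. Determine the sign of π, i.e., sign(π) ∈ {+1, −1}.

-1

Start at x=77: 77 → 104 → 6 → 71 → 33 → 140 → 98 → … (one orbit).
2 cycles of lengths [166, 1].
With 2 cycles on 167 points, sign = (−1)^{167−2} = -1.
Via Zolotarev, sign(π_{151}) = (151|167) = -1.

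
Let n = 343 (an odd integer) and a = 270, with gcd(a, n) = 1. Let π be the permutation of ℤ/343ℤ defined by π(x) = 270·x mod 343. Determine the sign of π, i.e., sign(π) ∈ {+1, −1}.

Start at x=330: 330 → 263 → 9 → 29 → 284 → 191 → 120 → … (one orbit).
Cycle type of π: 147×2 + 21×2 + 3×2 + 1; total 7 cycles.
n − c = 343 − 7 = 336; sign = (−1)^336 = +1.
Check: (270/343) = +1 by Zolotarev.

+1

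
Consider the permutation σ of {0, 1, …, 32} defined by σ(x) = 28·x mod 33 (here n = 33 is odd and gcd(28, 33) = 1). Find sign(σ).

-1

Trace 7: π^k(7) = [7, 31, 10, 16, 19, 4, 13] for k=0..6.
Decompose π into cycles: lengths [10, 10, 10, 1, 1, 1] (6 cycles, including the fixed point 0).
With 6 cycles on 33 points, sign = (−1)^{33−6} = -1.
The Jacobi symbol (28|33) = -1 (Zolotarev) agrees.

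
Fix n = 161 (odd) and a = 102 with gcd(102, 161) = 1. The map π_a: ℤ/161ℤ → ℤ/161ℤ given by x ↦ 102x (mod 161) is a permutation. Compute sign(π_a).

Orbit of 116 under x↦102x: [116, 79, 8, 11, 156, 134, 144]… (length divides ord_161(102)).
π_102 has 6 disjoint cycles with lengths [66, 66, 22, 3, 3, 1] on {0,…,160}.
n − c = 161 − 6 = 155; sign = (−1)^155 = -1.

-1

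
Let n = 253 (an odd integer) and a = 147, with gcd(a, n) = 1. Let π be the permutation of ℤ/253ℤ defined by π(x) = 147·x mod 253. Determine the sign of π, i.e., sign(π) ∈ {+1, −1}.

+1

Start at x=93: 93 → 9 → 58 → 177 → 213 → 192 → 141 → … (one orbit).
Cycle lengths of π_147 on ℤ/253ℤ: [55, 55, 55, 55, 11, 11, 5, 5, 1]; 9 cycles in total.
253 − 9 = 244 transpositions; sign(π) = (−1)^244 = +1.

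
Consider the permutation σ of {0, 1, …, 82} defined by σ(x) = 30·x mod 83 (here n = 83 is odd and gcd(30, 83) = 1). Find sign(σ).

Orbit of 1 under x↦30x: [1, 30, 70, 25, 3, 7, 44]… (length divides ord_83(30)).
Cycle type of π: 41×2 + 1; total 3 cycles.
3 cycles on 83: each ℓ→(−1)^(ℓ−1), product (−1)^80 = +1.
(30|83)_J = +1 (Zolotarev's lemma cross-check).

+1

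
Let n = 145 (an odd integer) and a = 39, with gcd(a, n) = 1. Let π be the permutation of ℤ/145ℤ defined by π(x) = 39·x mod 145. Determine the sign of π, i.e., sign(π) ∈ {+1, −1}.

-1

Orbit of 141 under x↦39x: [141, 134, 6, 89, 136, 84, 86]… (length divides ord_145(39)).
Cycle lengths of π_39 on ℤ/145ℤ: [28, 28, 28, 28, 28, 2, 2, 1]; 8 cycles in total.
Σ(ℓ_i−1) = 145−8 = 137; sign = (−1)^137 = -1.
The Jacobi symbol (39|145) = -1 (Zolotarev) agrees.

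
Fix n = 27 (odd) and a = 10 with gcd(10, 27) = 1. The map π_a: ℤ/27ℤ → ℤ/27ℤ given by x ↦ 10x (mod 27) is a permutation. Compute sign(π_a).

Start at x=10: 10 → 19 → 1 → 10 (one orbit).
Cycle type of π: 3×6 + 1×9; total 15 cycles.
n − c = 27 − 15 = 12; sign = (−1)^12 = +1.
(10|27)_J = +1 (Zolotarev's lemma cross-check).

+1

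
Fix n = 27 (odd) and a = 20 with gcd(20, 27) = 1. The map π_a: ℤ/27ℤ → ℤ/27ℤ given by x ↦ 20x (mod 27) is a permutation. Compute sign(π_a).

-1

Start at x=22: 22 → 8 → 25 → 14 → 10 → 11 → 4 → … (one orbit).
Cycle type of π: 18 + 6 + 2 + 1; total 4 cycles.
n − c = 27 − 4 = 23; sign = (−1)^23 = -1.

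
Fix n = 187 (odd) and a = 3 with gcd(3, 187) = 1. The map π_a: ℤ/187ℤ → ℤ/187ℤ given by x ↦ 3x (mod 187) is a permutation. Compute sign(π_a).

-1

Orbit of 144 under x↦3x: [144, 58, 174, 148, 70, 23, 69]… (length divides ord_187(3)).
Cycle type of π: 80×2 + 16 + 5×2 + 1; total 6 cycles.
n − c = 187 − 6 = 181; sign = (−1)^181 = -1.
Zolotarev: (3|187) = -1, matching the cycle-count sign.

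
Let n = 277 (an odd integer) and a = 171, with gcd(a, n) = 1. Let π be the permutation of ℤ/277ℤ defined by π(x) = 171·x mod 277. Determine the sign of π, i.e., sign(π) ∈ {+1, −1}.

Orbit of 10 under x↦171x: [10, 48, 175, 9, 154, 19, 202]… (length divides ord_277(171)).
Cycle lengths of π_171 on ℤ/277ℤ: [69, 69, 69, 69, 1]; 5 cycles in total.
Σ(ℓ_i−1) = 277−5 = 272; sign = (−1)^272 = +1.
Check: (171/277) = +1 by Zolotarev.

+1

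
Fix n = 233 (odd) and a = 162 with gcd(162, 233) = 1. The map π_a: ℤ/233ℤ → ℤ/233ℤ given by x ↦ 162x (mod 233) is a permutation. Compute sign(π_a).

+1

Start at x=63: 63 → 187 → 4 → 182 → 126 → 141 → 8 → … (one orbit).
The orbit structure of x ↦ 162x mod 233: 5 orbits of sizes [58, 58, 58, 58, 1].
Σ(ℓ_i−1) = 233−5 = 228; sign = (−1)^228 = +1.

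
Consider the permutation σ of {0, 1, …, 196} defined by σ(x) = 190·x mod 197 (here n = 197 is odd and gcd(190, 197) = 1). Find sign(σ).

Orbit of 1 under x↦190x: [1, 190, 49, 51, 37, 135, 40]… (length divides ord_197(190)).
Cycle type of π: 49×4 + 1; total 5 cycles.
With 5 cycles on 197 points, sign = (−1)^{197−5} = +1.
(190|197)_J = +1 (Zolotarev's lemma cross-check).

+1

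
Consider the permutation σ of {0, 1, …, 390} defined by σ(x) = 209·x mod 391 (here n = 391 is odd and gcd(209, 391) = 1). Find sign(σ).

Trace 358: π^k(358) = [358, 141, 144, 380, 47, 48, 257] for k=0..6.
π_209 has 6 disjoint cycles with lengths [176, 176, 16, 11, 11, 1] on {0,…,390}.
Σ(ℓ_i−1) = 391−6 = 385; sign = (−1)^385 = -1.

-1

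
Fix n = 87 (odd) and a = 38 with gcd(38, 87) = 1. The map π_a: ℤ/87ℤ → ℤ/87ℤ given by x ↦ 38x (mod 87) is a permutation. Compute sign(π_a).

-1

Trace 86: π^k(86) = [86, 49, 35, 25, 80, 82, 71] for k=0..6.
Cycle type of π: 14×6 + 2 + 1; total 8 cycles.
87 − 8 = 79 transpositions; sign(π) = (−1)^79 = -1.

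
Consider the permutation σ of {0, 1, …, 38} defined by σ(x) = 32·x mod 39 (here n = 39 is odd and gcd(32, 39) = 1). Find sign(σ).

Start at x=11: 11 → 1 → 32 → 10 → 8 → 22 → 2 → … (one orbit).
5 cycles of lengths [12, 12, 12, 2, 1].
Σ(ℓ_i−1) = 39−5 = 34; sign = (−1)^34 = +1.
The Jacobi symbol (32|39) = +1 (Zolotarev) agrees.

+1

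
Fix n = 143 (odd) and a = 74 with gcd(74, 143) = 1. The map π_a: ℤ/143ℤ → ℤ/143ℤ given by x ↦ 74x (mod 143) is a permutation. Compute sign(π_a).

Trace 68: π^k(68) = [68, 27, 139, 133, 118, 9, 94] for k=0..6.
10 cycles of lengths [30, 30, 30, 30, 10, 3, 3, 3, 3, 1].
n − c = 143 − 10 = 133; sign = (−1)^133 = -1.
Via Zolotarev, sign(π_{74}) = (74|143) = -1.

-1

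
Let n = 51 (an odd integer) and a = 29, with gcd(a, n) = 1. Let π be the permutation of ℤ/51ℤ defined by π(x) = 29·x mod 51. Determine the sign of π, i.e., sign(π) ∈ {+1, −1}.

+1

Trace 11: π^k(11) = [11, 13, 20, 19, 41, 16, 5] for k=0..6.
Decompose π into cycles: lengths [16, 16, 16, 2, 1] (5 cycles, including the fixed point 0).
n − c = 51 − 5 = 46; sign = (−1)^46 = +1.
Via Zolotarev, sign(π_{29}) = (29|51) = +1.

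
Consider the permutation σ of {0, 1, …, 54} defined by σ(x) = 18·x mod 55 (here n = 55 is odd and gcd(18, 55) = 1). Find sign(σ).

Orbit of 52 under x↦18x: [52, 1, 18, 49, 2, 36, 43]… (length divides ord_55(18)).
π_18 has 5 disjoint cycles with lengths [20, 20, 10, 4, 1] on {0,…,54}.
With 5 cycles on 55 points, sign = (−1)^{55−5} = +1.

+1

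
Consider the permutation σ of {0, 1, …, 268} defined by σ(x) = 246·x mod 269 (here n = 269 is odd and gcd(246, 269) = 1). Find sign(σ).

Start at x=245: 245 → 14 → 216 → 143 → 208 → 58 → 11 → … (one orbit).
π_246 has 3 disjoint cycles with lengths [134, 134, 1] on {0,…,268}.
Σ(ℓ_i−1) = 269−3 = 266; sign = (−1)^266 = +1.
Zolotarev: (246|269) = +1, matching the cycle-count sign.

+1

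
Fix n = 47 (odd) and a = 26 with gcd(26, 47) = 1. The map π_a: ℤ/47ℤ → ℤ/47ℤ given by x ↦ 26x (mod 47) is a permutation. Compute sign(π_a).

-1

Start at x=5: 5 → 36 → 43 → 37 → 22 → 8 → 20 → … (one orbit).
The orbit structure of x ↦ 26x mod 47: 2 orbits of sizes [46, 1].
47 − 2 = 45 transpositions; sign(π) = (−1)^45 = -1.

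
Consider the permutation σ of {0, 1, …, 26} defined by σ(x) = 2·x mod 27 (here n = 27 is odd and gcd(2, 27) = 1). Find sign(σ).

Orbit of 1 under x↦2x: [1, 2, 4, 8, 16, 5, 10]… (length divides ord_27(2)).
Cycle lengths of π_2 on ℤ/27ℤ: [18, 6, 2, 1]; 4 cycles in total.
4 cycles on 27: each ℓ→(−1)^(ℓ−1), product (−1)^23 = -1.
Via Zolotarev, sign(π_{2}) = (2|27) = -1.

-1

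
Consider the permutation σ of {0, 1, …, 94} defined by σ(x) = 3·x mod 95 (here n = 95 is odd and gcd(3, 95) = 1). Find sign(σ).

+1

Trace 66: π^k(66) = [66, 8, 24, 72, 26, 78, 44] for k=0..6.
The orbit structure of x ↦ 3x mod 95: 5 orbits of sizes [36, 36, 18, 4, 1].
Σ(ℓ_i−1) = 95−5 = 90; sign = (−1)^90 = +1.
The Jacobi symbol (3|95) = +1 (Zolotarev) agrees.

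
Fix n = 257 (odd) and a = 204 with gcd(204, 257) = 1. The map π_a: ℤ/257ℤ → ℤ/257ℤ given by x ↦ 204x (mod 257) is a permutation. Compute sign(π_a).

-1

Start at x=58: 58 → 10 → 241 → 77 → 31 → 156 → 213 → … (one orbit).
The orbit structure of x ↦ 204x mod 257: 2 orbits of sizes [256, 1].
Σ(ℓ_i−1) = 257−2 = 255; sign = (−1)^255 = -1.
The Jacobi symbol (204|257) = -1 (Zolotarev) agrees.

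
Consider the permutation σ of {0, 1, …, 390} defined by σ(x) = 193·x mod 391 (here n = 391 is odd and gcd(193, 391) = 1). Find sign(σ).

Trace 257: π^k(257) = [257, 335, 140, 41, 93, 354, 288] for k=0..6.
Cycle lengths of π_193 on ℤ/391ℤ: [176, 176, 16, 11, 11, 1]; 6 cycles in total.
sign(π) = (−1)^{n − #cycles} = (−1)^{391−6} = (−1)^385 = -1.

-1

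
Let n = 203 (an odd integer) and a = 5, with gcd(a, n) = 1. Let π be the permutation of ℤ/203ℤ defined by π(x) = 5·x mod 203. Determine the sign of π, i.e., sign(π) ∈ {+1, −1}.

-1

Start at x=115: 115 → 169 → 33 → 165 → 13 → 65 → 122 → … (one orbit).
Decompose π into cycles: lengths [42, 42, 42, 42, 14, 14, 6, 1] (8 cycles, including the fixed point 0).
n − c = 203 − 8 = 195; sign = (−1)^195 = -1.
Check: (5/203) = -1 by Zolotarev.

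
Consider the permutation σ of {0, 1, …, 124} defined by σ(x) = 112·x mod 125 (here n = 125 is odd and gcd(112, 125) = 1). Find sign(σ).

-1

Trace 36: π^k(36) = [36, 32, 84, 33, 71, 77, 124] for k=0..6.
Cycle lengths of π_112 on ℤ/125ℤ: [100, 20, 4, 1]; 4 cycles in total.
With 4 cycles on 125 points, sign = (−1)^{125−4} = -1.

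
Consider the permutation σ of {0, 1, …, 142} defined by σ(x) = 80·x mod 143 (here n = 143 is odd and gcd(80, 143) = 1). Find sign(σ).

-1

Orbit of 25 under x↦80x: [25, 141, 126, 70, 23, 124, 53]… (length divides ord_143(80)).
Cycle lengths of π_80 on ℤ/143ℤ: [60, 60, 12, 5, 5, 1]; 6 cycles in total.
143 − 6 = 137 transpositions; sign(π) = (−1)^137 = -1.
The Jacobi symbol (80|143) = -1 (Zolotarev) agrees.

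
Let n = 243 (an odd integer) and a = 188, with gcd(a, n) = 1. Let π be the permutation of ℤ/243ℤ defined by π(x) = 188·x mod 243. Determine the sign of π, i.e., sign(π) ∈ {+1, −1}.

Trace 53: π^k(53) = [53, 1, 188, 109, 80, 217, 215] for k=0..6.
Decompose π into cycles: lengths [18, 18, 18, 18, 18, 18, 18, 18, 18, 6, 6, 6, 6, 6, 6, 6, 6, 6, 2, 2, 2, 2, 2, 2, 2, 2, 2, 2, 2, 2, 2, 1] (32 cycles, including the fixed point 0).
32 cycles on 243: each ℓ→(−1)^(ℓ−1), product (−1)^211 = -1.

-1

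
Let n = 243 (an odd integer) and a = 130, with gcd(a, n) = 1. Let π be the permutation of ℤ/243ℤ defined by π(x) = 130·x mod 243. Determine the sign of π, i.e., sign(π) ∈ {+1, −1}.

Orbit of 52 under x↦130x: [52, 199, 112, 223, 73, 13, 232]… (length divides ord_243(130)).
Cycle type of π: 81×2 + 27×2 + 9×2 + 3×2 + 1×3; total 11 cycles.
With 11 cycles on 243 points, sign = (−1)^{243−11} = +1.
The Jacobi symbol (130|243) = +1 (Zolotarev) agrees.

+1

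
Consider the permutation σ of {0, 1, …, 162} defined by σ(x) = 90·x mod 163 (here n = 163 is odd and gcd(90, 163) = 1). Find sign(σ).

+1

Orbit of 144 under x↦90x: [144, 83, 135, 88, 96, 1, 90]… (length divides ord_163(90)).
Cycle type of π: 81×2 + 1; total 3 cycles.
163 − 3 = 160 transpositions; sign(π) = (−1)^160 = +1.
The Jacobi symbol (90|163) = +1 (Zolotarev) agrees.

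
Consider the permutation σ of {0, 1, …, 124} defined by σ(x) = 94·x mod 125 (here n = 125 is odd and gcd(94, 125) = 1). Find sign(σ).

+1

Start at x=11: 11 → 34 → 71 → 49 → 106 → 89 → 116 → … (one orbit).
π_94 has 7 disjoint cycles with lengths [50, 50, 10, 10, 2, 2, 1] on {0,…,124}.
sign(π) = (−1)^{n − #cycles} = (−1)^{125−7} = (−1)^118 = +1.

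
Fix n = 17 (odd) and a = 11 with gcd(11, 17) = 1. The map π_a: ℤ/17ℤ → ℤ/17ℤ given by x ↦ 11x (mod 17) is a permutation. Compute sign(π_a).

Start at x=8: 8 → 3 → 16 → 6 → 15 → 12 → 13 → … (one orbit).
Cycle lengths of π_11 on ℤ/17ℤ: [16, 1]; 2 cycles in total.
With 2 cycles on 17 points, sign = (−1)^{17−2} = -1.

-1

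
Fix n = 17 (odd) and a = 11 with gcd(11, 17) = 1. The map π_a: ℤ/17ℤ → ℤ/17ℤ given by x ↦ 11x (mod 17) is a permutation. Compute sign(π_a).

Orbit of 4 under x↦11x: [4, 10, 8, 3, 16, 6, 15]… (length divides ord_17(11)).
π_11 has 2 disjoint cycles with lengths [16, 1] on {0,…,16}.
Σ(ℓ_i−1) = 17−2 = 15; sign = (−1)^15 = -1.
Check: (11/17) = -1 by Zolotarev.

-1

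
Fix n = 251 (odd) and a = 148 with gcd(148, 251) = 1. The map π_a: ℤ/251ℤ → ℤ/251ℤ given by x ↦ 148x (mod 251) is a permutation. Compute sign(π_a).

-1

Start at x=69: 69 → 172 → 105 → 229 → 7 → 32 → 218 → … (one orbit).
The orbit structure of x ↦ 148x mod 251: 2 orbits of sizes [250, 1].
n − c = 251 − 2 = 249; sign = (−1)^249 = -1.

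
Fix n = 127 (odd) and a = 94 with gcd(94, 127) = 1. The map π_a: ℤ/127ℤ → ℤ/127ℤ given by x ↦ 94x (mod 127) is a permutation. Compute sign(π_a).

+1

Orbit of 87 under x↦94x: [87, 50, 1, 94, 73, 4, 122]… (length divides ord_127(94)).
Decompose π into cycles: lengths [21, 21, 21, 21, 21, 21, 1] (7 cycles, including the fixed point 0).
sign(π) = (−1)^{n − #cycles} = (−1)^{127−7} = (−1)^120 = +1.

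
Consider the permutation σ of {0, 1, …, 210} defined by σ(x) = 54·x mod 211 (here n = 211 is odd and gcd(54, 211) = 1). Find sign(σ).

+1

Trace 58: π^k(58) = [58, 178, 117, 199, 196, 34, 148] for k=0..6.
Cycle type of π: 21×10 + 1; total 11 cycles.
n − c = 211 − 11 = 200; sign = (−1)^200 = +1.
The Jacobi symbol (54|211) = +1 (Zolotarev) agrees.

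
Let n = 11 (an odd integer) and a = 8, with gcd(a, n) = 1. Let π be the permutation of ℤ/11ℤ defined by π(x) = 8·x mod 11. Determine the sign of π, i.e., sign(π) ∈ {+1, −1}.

-1

Orbit of 1 under x↦8x: [1, 8, 9, 6, 4, 10, 3]… (length divides ord_11(8)).
2 cycles of lengths [10, 1].
2 cycles on 11: each ℓ→(−1)^(ℓ−1), product (−1)^9 = -1.
Check: (8/11) = -1 by Zolotarev.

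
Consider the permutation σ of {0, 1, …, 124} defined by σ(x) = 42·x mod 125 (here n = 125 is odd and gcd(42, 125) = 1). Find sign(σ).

Orbit of 101 under x↦42x: [101, 117, 39, 13, 46, 57, 19]… (length divides ord_125(42)).
4 cycles of lengths [100, 20, 4, 1].
4 cycles on 125: each ℓ→(−1)^(ℓ−1), product (−1)^121 = -1.
The Jacobi symbol (42|125) = -1 (Zolotarev) agrees.

-1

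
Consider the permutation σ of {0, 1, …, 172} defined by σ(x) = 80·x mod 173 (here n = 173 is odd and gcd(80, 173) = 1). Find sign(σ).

Orbit of 80 under x↦80x: [80, 172, 93, 1]… (length divides ord_173(80)).
The orbit structure of x ↦ 80x mod 173: 44 orbits of sizes [4, 4, 4, 4, 4, 4, 4, 4, 4, 4, 4, 4, 4, 4, 4, 4, 4, 4, 4, 4, 4, 4, 4, 4, 4, 4, 4, 4, 4, 4, 4, 4, 4, 4, 4, 4, 4, 4, 4, 4, 4, 4, 4, 1].
n − c = 173 − 44 = 129; sign = (−1)^129 = -1.

-1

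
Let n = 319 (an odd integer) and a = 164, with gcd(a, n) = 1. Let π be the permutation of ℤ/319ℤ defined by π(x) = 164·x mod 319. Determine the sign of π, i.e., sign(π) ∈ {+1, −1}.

Orbit of 32 under x↦164x: [32, 144, 10, 45, 43, 34, 153]… (length divides ord_319(164)).
π_164 has 17 disjoint cycles with lengths [28, 28, 28, 28, 28, 28, 28, 28, 28, 28, 28, 2, 2, 2, 2, 2, 1] on {0,…,318}.
sign(π) = (−1)^{n − #cycles} = (−1)^{319−17} = (−1)^302 = +1.
Via Zolotarev, sign(π_{164}) = (164|319) = +1.

+1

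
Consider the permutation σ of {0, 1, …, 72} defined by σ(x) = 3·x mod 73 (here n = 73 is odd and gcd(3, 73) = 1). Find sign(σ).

+1

Start at x=64: 64 → 46 → 65 → 49 → 1 → 3 → 9 → … (one orbit).
Decompose π into cycles: lengths [12, 12, 12, 12, 12, 12, 1] (7 cycles, including the fixed point 0).
7 cycles on 73: each ℓ→(−1)^(ℓ−1), product (−1)^66 = +1.
Zolotarev: (3|73) = +1, matching the cycle-count sign.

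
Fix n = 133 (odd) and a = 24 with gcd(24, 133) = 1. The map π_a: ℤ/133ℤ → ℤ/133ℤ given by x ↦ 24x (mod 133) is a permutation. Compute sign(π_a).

-1

Trace 61: π^k(61) = [61, 1, 24, 44, 125, 74, 47] for k=0..6.
10 cycles of lengths [18, 18, 18, 18, 18, 18, 9, 9, 6, 1].
Σ(ℓ_i−1) = 133−10 = 123; sign = (−1)^123 = -1.
The Jacobi symbol (24|133) = -1 (Zolotarev) agrees.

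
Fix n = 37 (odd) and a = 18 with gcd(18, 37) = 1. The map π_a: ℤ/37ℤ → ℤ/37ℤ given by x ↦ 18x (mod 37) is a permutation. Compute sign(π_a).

-1

Start at x=23: 23 → 7 → 15 → 11 → 13 → 12 → 31 → … (one orbit).
The orbit structure of x ↦ 18x mod 37: 2 orbits of sizes [36, 1].
n − c = 37 − 2 = 35; sign = (−1)^35 = -1.
Zolotarev: (18|37) = -1, matching the cycle-count sign.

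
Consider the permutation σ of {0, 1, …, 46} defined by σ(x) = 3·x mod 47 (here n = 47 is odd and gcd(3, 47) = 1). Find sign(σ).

Start at x=12: 12 → 36 → 14 → 42 → 32 → 2 → 6 → … (one orbit).
Cycle type of π: 23×2 + 1; total 3 cycles.
n − c = 47 − 3 = 44; sign = (−1)^44 = +1.

+1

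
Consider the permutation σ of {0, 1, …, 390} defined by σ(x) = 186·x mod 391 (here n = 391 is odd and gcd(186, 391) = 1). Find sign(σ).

+1

Start at x=239: 239 → 271 → 358 → 118 → 52 → 288 → 1 → … (one orbit).
π_186 has 27 disjoint cycles with lengths [22, 22, 22, 22, 22, 22, 22, 22, 22, 22, 22, 22, 22, 22, 22, 22, 11, 11, 2, 2, 2, 2, 2, 2, 2, 2, 1] on {0,…,390}.
27 cycles on 391: each ℓ→(−1)^(ℓ−1), product (−1)^364 = +1.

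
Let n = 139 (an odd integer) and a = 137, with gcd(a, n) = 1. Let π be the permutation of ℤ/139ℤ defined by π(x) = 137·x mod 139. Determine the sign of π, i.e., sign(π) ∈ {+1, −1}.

+1

Trace 52: π^k(52) = [52, 35, 69, 1, 137, 4, 131] for k=0..6.
The orbit structure of x ↦ 137x mod 139: 3 orbits of sizes [69, 69, 1].
139 − 3 = 136 transpositions; sign(π) = (−1)^136 = +1.
The Jacobi symbol (137|139) = +1 (Zolotarev) agrees.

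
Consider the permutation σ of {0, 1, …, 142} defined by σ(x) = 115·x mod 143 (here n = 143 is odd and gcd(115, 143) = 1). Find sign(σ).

-1

Start at x=53: 53 → 89 → 82 → 135 → 81 → 20 → 12 → … (one orbit).
π_115 has 6 disjoint cycles with lengths [60, 60, 12, 5, 5, 1] on {0,…,142}.
143 − 6 = 137 transpositions; sign(π) = (−1)^137 = -1.
Check: (115/143) = -1 by Zolotarev.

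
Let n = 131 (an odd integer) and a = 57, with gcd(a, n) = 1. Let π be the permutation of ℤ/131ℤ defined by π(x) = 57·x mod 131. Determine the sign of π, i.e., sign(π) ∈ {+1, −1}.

-1

Start at x=96: 96 → 101 → 124 → 125 → 51 → 25 → 115 → … (one orbit).
The orbit structure of x ↦ 57x mod 131: 2 orbits of sizes [130, 1].
sign(π) = (−1)^{n − #cycles} = (−1)^{131−2} = (−1)^129 = -1.
Check: (57/131) = -1 by Zolotarev.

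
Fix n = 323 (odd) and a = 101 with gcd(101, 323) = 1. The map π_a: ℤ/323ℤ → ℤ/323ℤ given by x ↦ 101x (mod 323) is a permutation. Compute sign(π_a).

Trace 16: π^k(16) = [16, 1, 101, 188, 254, 137, 271] for k=0..6.
Cycle lengths of π_101 on ℤ/323ℤ: [18, 18, 18, 18, 18, 18, 18, 18, 18, 18, 18, 18, 18, 18, 18, 18, 9, 9, 2, 2, 2, 2, 2, 2, 2, 2, 1]; 27 cycles in total.
323 − 27 = 296 transpositions; sign(π) = (−1)^296 = +1.

+1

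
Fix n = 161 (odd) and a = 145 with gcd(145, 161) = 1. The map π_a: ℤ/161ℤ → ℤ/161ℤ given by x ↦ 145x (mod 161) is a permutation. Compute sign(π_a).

Orbit of 25 under x↦145x: [25, 83, 121, 157, 64, 103, 123]… (length divides ord_161(145)).
Decompose π into cycles: lengths [66, 66, 22, 6, 1] (5 cycles, including the fixed point 0).
With 5 cycles on 161 points, sign = (−1)^{161−5} = +1.

+1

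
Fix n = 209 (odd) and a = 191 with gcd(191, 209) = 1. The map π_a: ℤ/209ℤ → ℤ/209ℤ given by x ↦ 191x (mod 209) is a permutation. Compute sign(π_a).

+1

Trace 58: π^k(58) = [58, 1, 191, 115, 20] for k=0..4.
Decompose π into cycles: lengths [5, 5, 5, 5, 5, 5, 5, 5, 5, 5, 5, 5, 5, 5, 5, 5, 5, 5, 5, 5, 5, 5, 5, 5, 5, 5, 5, 5, 5, 5, 5, 5, 5, 5, 5, 5, 5, 5, 1, 1, 1, 1, 1, 1, 1, 1, 1, 1, 1, 1, 1, 1, 1, 1, 1, 1, 1] (57 cycles, including the fixed point 0).
With 57 cycles on 209 points, sign = (−1)^{209−57} = +1.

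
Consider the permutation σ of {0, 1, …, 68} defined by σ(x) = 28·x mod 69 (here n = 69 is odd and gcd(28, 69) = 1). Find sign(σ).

Trace 43: π^k(43) = [43, 31, 40, 16, 34, 55, 22] for k=0..6.
6 cycles of lengths [22, 22, 22, 1, 1, 1].
With 6 cycles on 69 points, sign = (−1)^{69−6} = -1.
Via Zolotarev, sign(π_{28}) = (28|69) = -1.

-1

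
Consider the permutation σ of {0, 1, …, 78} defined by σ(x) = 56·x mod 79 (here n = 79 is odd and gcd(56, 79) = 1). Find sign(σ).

-1

Orbit of 24 under x↦56x: [24, 1, 56, 55, 78, 23]… (length divides ord_79(56)).
14 cycles of lengths [6, 6, 6, 6, 6, 6, 6, 6, 6, 6, 6, 6, 6, 1].
With 14 cycles on 79 points, sign = (−1)^{79−14} = -1.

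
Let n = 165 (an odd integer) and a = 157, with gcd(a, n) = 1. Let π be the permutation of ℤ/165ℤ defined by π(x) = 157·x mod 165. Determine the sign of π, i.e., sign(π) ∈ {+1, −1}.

Orbit of 97 under x↦157x: [97, 49, 103, 1, 157, 64, 148]… (length divides ord_165(157)).
Decompose π into cycles: lengths [20, 20, 20, 20, 20, 20, 5, 5, 5, 5, 5, 5, 4, 4, 4, 1, 1, 1] (18 cycles, including the fixed point 0).
18 cycles on 165: each ℓ→(−1)^(ℓ−1), product (−1)^147 = -1.

-1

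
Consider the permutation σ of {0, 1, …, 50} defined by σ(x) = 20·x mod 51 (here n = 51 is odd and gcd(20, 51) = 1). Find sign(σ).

Start at x=43: 43 → 44 → 13 → 5 → 49 → 11 → 16 → … (one orbit).
π_20 has 5 disjoint cycles with lengths [16, 16, 16, 2, 1] on {0,…,50}.
51 − 5 = 46 transpositions; sign(π) = (−1)^46 = +1.

+1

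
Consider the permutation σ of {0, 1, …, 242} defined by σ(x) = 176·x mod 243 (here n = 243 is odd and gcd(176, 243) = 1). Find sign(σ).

Trace 172: π^k(172) = [172, 140, 97, 62, 220, 83, 28] for k=0..6.
Cycle lengths of π_176 on ℤ/243ℤ: [162, 54, 18, 6, 2, 1]; 6 cycles in total.
n − c = 243 − 6 = 237; sign = (−1)^237 = -1.
Check: (176/243) = -1 by Zolotarev.

-1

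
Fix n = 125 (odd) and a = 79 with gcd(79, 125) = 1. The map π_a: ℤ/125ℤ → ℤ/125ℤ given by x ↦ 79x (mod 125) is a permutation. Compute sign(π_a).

+1

Trace 106: π^k(106) = [106, 124, 46, 9, 86, 44, 101] for k=0..6.
Decompose π into cycles: lengths [50, 50, 10, 10, 2, 2, 1] (7 cycles, including the fixed point 0).
125 − 7 = 118 transpositions; sign(π) = (−1)^118 = +1.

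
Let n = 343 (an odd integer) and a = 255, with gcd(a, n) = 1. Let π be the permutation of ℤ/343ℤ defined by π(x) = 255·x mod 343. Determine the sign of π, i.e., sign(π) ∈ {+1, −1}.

Orbit of 67 under x↦255x: [67, 278, 232, 164, 317, 230, 340]… (length divides ord_343(255)).
π_255 has 4 disjoint cycles with lengths [294, 42, 6, 1] on {0,…,342}.
sign(π) = (−1)^{n − #cycles} = (−1)^{343−4} = (−1)^339 = -1.

-1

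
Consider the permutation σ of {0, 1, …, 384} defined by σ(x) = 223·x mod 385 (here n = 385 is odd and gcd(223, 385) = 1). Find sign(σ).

+1

Trace 27: π^k(27) = [27, 246, 188, 344, 97, 71, 48] for k=0..6.
Cycle type of π: 20×14 + 10×6 + 5×2 + 4×7 + 2×3 + 1; total 33 cycles.
Σ(ℓ_i−1) = 385−33 = 352; sign = (−1)^352 = +1.
The Jacobi symbol (223|385) = +1 (Zolotarev) agrees.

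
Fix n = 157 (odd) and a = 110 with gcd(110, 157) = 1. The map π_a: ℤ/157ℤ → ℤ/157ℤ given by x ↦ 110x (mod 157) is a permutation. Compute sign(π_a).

Start at x=75: 75 → 86 → 40 → 4 → 126 → 44 → 130 → … (one orbit).
Cycle lengths of π_110 on ℤ/157ℤ: [78, 78, 1]; 3 cycles in total.
Σ(ℓ_i−1) = 157−3 = 154; sign = (−1)^154 = +1.

+1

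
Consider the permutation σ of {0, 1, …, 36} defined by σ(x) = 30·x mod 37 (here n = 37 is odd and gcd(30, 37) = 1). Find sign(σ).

Orbit of 4 under x↦30x: [4, 9, 11, 34, 21, 1, 30]… (length divides ord_37(30)).
Cycle type of π: 18×2 + 1; total 3 cycles.
n − c = 37 − 3 = 34; sign = (−1)^34 = +1.
The Jacobi symbol (30|37) = +1 (Zolotarev) agrees.

+1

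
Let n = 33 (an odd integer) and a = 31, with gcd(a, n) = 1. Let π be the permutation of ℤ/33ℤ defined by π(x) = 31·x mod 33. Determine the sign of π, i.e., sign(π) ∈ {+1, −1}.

+1

Trace 31: π^k(31) = [31, 4, 25, 16, 1] for k=0..4.
The orbit structure of x ↦ 31x mod 33: 9 orbits of sizes [5, 5, 5, 5, 5, 5, 1, 1, 1].
Σ(ℓ_i−1) = 33−9 = 24; sign = (−1)^24 = +1.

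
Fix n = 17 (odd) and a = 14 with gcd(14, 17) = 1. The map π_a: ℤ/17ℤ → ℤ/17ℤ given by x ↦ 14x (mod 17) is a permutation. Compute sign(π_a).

-1

Start at x=13: 13 → 12 → 15 → 6 → 16 → 3 → 8 → … (one orbit).
π_14 has 2 disjoint cycles with lengths [16, 1] on {0,…,16}.
n − c = 17 − 2 = 15; sign = (−1)^15 = -1.
Check: (14/17) = -1 by Zolotarev.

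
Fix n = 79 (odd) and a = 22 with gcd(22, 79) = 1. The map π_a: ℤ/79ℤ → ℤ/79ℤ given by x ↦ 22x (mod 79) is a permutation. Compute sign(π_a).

+1

Start at x=52: 52 → 38 → 46 → 64 → 65 → 8 → 18 → … (one orbit).
Cycle type of π: 13×6 + 1; total 7 cycles.
sign(π) = (−1)^{n − #cycles} = (−1)^{79−7} = (−1)^72 = +1.
Zolotarev: (22|79) = +1, matching the cycle-count sign.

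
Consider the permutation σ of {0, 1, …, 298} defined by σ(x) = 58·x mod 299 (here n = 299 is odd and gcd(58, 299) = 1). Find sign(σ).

-1

Start at x=209: 209 → 162 → 127 → 190 → 256 → 197 → 64 → … (one orbit).
Cycle type of π: 132×2 + 12 + 11×2 + 1; total 6 cycles.
With 6 cycles on 299 points, sign = (−1)^{299−6} = -1.
Zolotarev: (58|299) = -1, matching the cycle-count sign.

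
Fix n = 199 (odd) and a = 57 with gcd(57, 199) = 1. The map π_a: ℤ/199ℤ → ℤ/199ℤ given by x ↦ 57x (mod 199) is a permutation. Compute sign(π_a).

Start at x=43: 43 → 63 → 9 → 115 → 187 → 112 → 16 → … (one orbit).
π_57 has 3 disjoint cycles with lengths [99, 99, 1] on {0,…,198}.
3 cycles on 199: each ℓ→(−1)^(ℓ−1), product (−1)^196 = +1.
(57|199)_J = +1 (Zolotarev's lemma cross-check).

+1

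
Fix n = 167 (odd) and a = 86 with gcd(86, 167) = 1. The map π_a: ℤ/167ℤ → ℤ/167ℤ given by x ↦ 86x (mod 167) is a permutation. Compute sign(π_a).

-1

Orbit of 36 under x↦86x: [36, 90, 58, 145, 112, 113, 32]… (length divides ord_167(86)).
The orbit structure of x ↦ 86x mod 167: 2 orbits of sizes [166, 1].
sign(π) = (−1)^{n − #cycles} = (−1)^{167−2} = (−1)^165 = -1.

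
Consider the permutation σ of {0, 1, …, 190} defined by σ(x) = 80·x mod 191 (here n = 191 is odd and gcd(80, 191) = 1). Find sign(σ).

+1

Start at x=77: 77 → 48 → 20 → 72 → 30 → 108 → 45 → … (one orbit).
Cycle lengths of π_80 on ℤ/191ℤ: [95, 95, 1]; 3 cycles in total.
sign(π) = (−1)^{n − #cycles} = (−1)^{191−3} = (−1)^188 = +1.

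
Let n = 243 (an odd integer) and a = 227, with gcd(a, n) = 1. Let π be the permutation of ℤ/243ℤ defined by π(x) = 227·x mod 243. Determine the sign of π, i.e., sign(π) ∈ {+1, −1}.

Start at x=41: 41 → 73 → 47 → 220 → 125 → 187 → 167 → … (one orbit).
Decompose π into cycles: lengths [162, 54, 18, 6, 2, 1] (6 cycles, including the fixed point 0).
Σ(ℓ_i−1) = 243−6 = 237; sign = (−1)^237 = -1.
(227|243)_J = -1 (Zolotarev's lemma cross-check).

-1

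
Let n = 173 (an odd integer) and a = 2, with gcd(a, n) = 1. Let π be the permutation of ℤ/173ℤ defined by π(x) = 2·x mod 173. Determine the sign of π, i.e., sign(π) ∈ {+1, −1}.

Start at x=99: 99 → 25 → 50 → 100 → 27 → 54 → 108 → … (one orbit).
Cycle lengths of π_2 on ℤ/173ℤ: [172, 1]; 2 cycles in total.
n − c = 173 − 2 = 171; sign = (−1)^171 = -1.
The Jacobi symbol (2|173) = -1 (Zolotarev) agrees.

-1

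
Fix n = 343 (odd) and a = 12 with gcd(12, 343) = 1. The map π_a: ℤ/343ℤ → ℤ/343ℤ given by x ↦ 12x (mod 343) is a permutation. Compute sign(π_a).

Trace 9: π^k(9) = [9, 108, 267, 117, 32, 41, 149] for k=0..6.
4 cycles of lengths [294, 42, 6, 1].
With 4 cycles on 343 points, sign = (−1)^{343−4} = -1.
Via Zolotarev, sign(π_{12}) = (12|343) = -1.

-1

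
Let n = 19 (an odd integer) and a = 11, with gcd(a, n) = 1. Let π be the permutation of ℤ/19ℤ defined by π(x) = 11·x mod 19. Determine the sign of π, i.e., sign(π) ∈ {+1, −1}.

+1

Orbit of 7 under x↦11x: [7, 1, 11]… (length divides ord_19(11)).
Cycle type of π: 3×6 + 1; total 7 cycles.
With 7 cycles on 19 points, sign = (−1)^{19−7} = +1.
Check: (11/19) = +1 by Zolotarev.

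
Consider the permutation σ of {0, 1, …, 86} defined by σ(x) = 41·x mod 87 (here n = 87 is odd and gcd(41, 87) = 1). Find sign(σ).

Orbit of 17 under x↦41x: [17, 1, 41, 28]… (length divides ord_87(41)).
π_41 has 23 disjoint cycles with lengths [4, 4, 4, 4, 4, 4, 4, 4, 4, 4, 4, 4, 4, 4, 4, 4, 4, 4, 4, 4, 4, 2, 1] on {0,…,86}.
87 − 23 = 64 transpositions; sign(π) = (−1)^64 = +1.

+1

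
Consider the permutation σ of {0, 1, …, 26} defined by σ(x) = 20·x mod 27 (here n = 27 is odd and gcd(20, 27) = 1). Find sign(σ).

-1

Orbit of 13 under x↦20x: [13, 17, 16, 23, 1, 20, 22]… (length divides ord_27(20)).
Decompose π into cycles: lengths [18, 6, 2, 1] (4 cycles, including the fixed point 0).
n − c = 27 − 4 = 23; sign = (−1)^23 = -1.
Check: (20/27) = -1 by Zolotarev.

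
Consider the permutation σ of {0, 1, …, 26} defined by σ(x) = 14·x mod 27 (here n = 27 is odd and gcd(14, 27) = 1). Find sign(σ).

Start at x=11: 11 → 19 → 23 → 25 → 26 → 13 → 20 → … (one orbit).
Cycle type of π: 18 + 6 + 2 + 1; total 4 cycles.
4 cycles on 27: each ℓ→(−1)^(ℓ−1), product (−1)^23 = -1.

-1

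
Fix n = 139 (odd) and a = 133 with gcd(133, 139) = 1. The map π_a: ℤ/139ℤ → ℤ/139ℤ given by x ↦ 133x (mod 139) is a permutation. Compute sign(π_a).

Trace 34: π^k(34) = [34, 74, 112, 23, 1, 133, 36] for k=0..6.
Decompose π into cycles: lengths [46, 46, 46, 1] (4 cycles, including the fixed point 0).
With 4 cycles on 139 points, sign = (−1)^{139−4} = -1.
The Jacobi symbol (133|139) = -1 (Zolotarev) agrees.

-1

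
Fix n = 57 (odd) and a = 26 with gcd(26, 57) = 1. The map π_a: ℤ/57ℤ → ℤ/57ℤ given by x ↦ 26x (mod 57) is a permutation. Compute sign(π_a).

-1

Trace 49: π^k(49) = [49, 20, 7, 11, 1, 26] for k=0..5.
Cycle lengths of π_26 on ℤ/57ℤ: [6, 6, 6, 6, 6, 6, 3, 3, 3, 3, 3, 3, 2, 1]; 14 cycles in total.
n − c = 57 − 14 = 43; sign = (−1)^43 = -1.
Zolotarev: (26|57) = -1, matching the cycle-count sign.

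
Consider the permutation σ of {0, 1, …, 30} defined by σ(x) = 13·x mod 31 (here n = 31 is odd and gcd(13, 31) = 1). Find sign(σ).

-1

Trace 16: π^k(16) = [16, 22, 7, 29, 5, 3, 8] for k=0..6.
π_13 has 2 disjoint cycles with lengths [30, 1] on {0,…,30}.
n − c = 31 − 2 = 29; sign = (−1)^29 = -1.
(13|31)_J = -1 (Zolotarev's lemma cross-check).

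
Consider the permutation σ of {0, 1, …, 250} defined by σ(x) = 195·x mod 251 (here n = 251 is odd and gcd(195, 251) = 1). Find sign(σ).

+1

Orbit of 155 under x↦195x: [155, 105, 144, 219, 35, 48, 73]… (length divides ord_251(195)).
The orbit structure of x ↦ 195x mod 251: 3 orbits of sizes [125, 125, 1].
251 − 3 = 248 transpositions; sign(π) = (−1)^248 = +1.
Zolotarev: (195|251) = +1, matching the cycle-count sign.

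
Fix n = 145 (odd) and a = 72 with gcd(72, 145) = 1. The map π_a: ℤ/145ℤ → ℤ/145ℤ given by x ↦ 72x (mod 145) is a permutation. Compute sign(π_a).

+1

Trace 136: π^k(136) = [136, 77, 34, 128, 81, 32, 129] for k=0..6.
π_72 has 7 disjoint cycles with lengths [28, 28, 28, 28, 28, 4, 1] on {0,…,144}.
7 cycles on 145: each ℓ→(−1)^(ℓ−1), product (−1)^138 = +1.
(72|145)_J = +1 (Zolotarev's lemma cross-check).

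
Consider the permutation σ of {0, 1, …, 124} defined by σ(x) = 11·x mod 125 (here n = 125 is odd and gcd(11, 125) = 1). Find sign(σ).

Start at x=61: 61 → 46 → 6 → 66 → 101 → 111 → 96 → … (one orbit).
π_11 has 13 disjoint cycles with lengths [25, 25, 25, 25, 5, 5, 5, 5, 1, 1, 1, 1, 1] on {0,…,124}.
With 13 cycles on 125 points, sign = (−1)^{125−13} = +1.

+1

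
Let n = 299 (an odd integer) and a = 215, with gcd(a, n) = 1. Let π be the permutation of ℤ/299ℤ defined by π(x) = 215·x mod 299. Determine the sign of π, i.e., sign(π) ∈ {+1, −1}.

-1

Orbit of 93 under x↦215x: [93, 261, 202, 75, 278, 269, 128]… (length divides ord_299(215)).
π_215 has 6 disjoint cycles with lengths [132, 132, 12, 11, 11, 1] on {0,…,298}.
6 cycles on 299: each ℓ→(−1)^(ℓ−1), product (−1)^293 = -1.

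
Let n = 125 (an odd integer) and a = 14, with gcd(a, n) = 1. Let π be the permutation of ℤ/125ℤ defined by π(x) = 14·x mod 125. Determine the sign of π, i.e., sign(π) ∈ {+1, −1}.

Start at x=39: 39 → 46 → 19 → 16 → 99 → 11 → 29 → … (one orbit).
The orbit structure of x ↦ 14x mod 125: 7 orbits of sizes [50, 50, 10, 10, 2, 2, 1].
n − c = 125 − 7 = 118; sign = (−1)^118 = +1.
Check: (14/125) = +1 by Zolotarev.

+1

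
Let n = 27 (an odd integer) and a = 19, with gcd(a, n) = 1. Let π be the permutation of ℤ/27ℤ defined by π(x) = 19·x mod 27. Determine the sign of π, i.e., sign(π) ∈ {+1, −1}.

Start at x=1: 1 → 19 → 10 → 1 (one orbit).
Cycle lengths of π_19 on ℤ/27ℤ: [3, 3, 3, 3, 3, 3, 1, 1, 1, 1, 1, 1, 1, 1, 1]; 15 cycles in total.
sign(π) = (−1)^{n − #cycles} = (−1)^{27−15} = (−1)^12 = +1.

+1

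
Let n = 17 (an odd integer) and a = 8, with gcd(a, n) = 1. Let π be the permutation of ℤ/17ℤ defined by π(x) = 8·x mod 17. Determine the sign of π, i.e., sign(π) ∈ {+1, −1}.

+1

Trace 15: π^k(15) = [15, 1, 8, 13, 2, 16, 9] for k=0..6.
3 cycles of lengths [8, 8, 1].
17 − 3 = 14 transpositions; sign(π) = (−1)^14 = +1.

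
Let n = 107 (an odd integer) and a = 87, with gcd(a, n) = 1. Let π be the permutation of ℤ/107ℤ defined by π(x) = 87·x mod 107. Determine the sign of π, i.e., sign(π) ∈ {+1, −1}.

Start at x=90: 90 → 19 → 48 → 3 → 47 → 23 → 75 → … (one orbit).
3 cycles of lengths [53, 53, 1].
n − c = 107 − 3 = 104; sign = (−1)^104 = +1.
(87|107)_J = +1 (Zolotarev's lemma cross-check).

+1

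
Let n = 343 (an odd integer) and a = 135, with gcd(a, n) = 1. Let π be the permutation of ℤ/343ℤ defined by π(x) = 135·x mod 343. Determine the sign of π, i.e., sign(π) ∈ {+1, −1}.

Trace 214: π^k(214) = [214, 78, 240, 158, 64, 65, 200] for k=0..6.
Cycle type of π: 147×2 + 21×2 + 3×2 + 1; total 7 cycles.
Σ(ℓ_i−1) = 343−7 = 336; sign = (−1)^336 = +1.
Zolotarev: (135|343) = +1, matching the cycle-count sign.

+1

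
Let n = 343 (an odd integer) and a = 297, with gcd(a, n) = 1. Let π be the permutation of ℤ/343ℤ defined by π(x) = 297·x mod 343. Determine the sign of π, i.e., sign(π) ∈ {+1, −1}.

Trace 183: π^k(183) = [183, 157, 324, 188, 270, 271, 225] for k=0..6.
π_297 has 4 disjoint cycles with lengths [294, 42, 6, 1] on {0,…,342}.
With 4 cycles on 343 points, sign = (−1)^{343−4} = -1.
(297|343)_J = -1 (Zolotarev's lemma cross-check).

-1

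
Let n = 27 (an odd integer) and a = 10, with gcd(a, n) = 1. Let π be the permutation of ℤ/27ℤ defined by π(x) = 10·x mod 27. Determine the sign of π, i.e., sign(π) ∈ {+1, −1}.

Orbit of 1 under x↦10x: [1, 10, 19]… (length divides ord_27(10)).
Decompose π into cycles: lengths [3, 3, 3, 3, 3, 3, 1, 1, 1, 1, 1, 1, 1, 1, 1] (15 cycles, including the fixed point 0).
Σ(ℓ_i−1) = 27−15 = 12; sign = (−1)^12 = +1.
(10|27)_J = +1 (Zolotarev's lemma cross-check).

+1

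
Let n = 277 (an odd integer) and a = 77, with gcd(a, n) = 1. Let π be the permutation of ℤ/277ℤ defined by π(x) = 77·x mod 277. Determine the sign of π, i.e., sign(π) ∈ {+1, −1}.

Orbit of 241 under x↦77x: [241, 275, 123, 53, 203, 119, 22]… (length divides ord_277(77)).
The orbit structure of x ↦ 77x mod 277: 2 orbits of sizes [276, 1].
n − c = 277 − 2 = 275; sign = (−1)^275 = -1.

-1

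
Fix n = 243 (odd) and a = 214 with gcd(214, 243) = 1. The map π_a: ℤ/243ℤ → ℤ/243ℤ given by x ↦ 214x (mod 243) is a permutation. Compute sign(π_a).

Orbit of 115 under x↦214x: [115, 67, 1, 214, 112, 154, 151]… (length divides ord_243(214)).
11 cycles of lengths [81, 81, 27, 27, 9, 9, 3, 3, 1, 1, 1].
243 − 11 = 232 transpositions; sign(π) = (−1)^232 = +1.
Zolotarev: (214|243) = +1, matching the cycle-count sign.

+1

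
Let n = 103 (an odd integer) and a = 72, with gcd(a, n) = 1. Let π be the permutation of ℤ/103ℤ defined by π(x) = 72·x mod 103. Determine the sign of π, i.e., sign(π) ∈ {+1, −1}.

Trace 100: π^k(100) = [100, 93, 1, 72, 34, 79, 23] for k=0..6.
π_72 has 7 disjoint cycles with lengths [17, 17, 17, 17, 17, 17, 1] on {0,…,102}.
sign(π) = (−1)^{n − #cycles} = (−1)^{103−7} = (−1)^96 = +1.
Via Zolotarev, sign(π_{72}) = (72|103) = +1.

+1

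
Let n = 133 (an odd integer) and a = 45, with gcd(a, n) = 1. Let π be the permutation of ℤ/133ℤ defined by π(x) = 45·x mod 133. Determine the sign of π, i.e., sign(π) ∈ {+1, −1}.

Trace 45: π^k(45) = [45, 30, 20, 102, 68, 1] for k=0..5.
π_45 has 26 disjoint cycles with lengths [6, 6, 6, 6, 6, 6, 6, 6, 6, 6, 6, 6, 6, 6, 6, 6, 6, 6, 6, 3, 3, 3, 3, 3, 3, 1] on {0,…,132}.
n − c = 133 − 26 = 107; sign = (−1)^107 = -1.

-1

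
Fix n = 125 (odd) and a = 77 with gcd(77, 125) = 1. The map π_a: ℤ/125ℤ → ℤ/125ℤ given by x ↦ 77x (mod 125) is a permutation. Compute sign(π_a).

-1

Trace 92: π^k(92) = [92, 84, 93, 36, 22, 69, 63] for k=0..6.
Cycle type of π: 100 + 20 + 4 + 1; total 4 cycles.
n − c = 125 − 4 = 121; sign = (−1)^121 = -1.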